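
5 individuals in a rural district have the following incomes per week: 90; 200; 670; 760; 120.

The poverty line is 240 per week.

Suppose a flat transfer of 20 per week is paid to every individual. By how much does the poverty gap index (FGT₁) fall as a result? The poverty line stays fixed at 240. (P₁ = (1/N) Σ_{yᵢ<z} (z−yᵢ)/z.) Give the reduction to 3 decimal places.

0.050

Before: below the line — 90, 120, 200; poverty gap index (FGT₁) = 0.25833.
After the 20 transfer: below the line — 110, 140, 220; poverty gap index (FGT₁) = 0.20833.
Reduction = 0.25833 − 0.20833 = 0.050.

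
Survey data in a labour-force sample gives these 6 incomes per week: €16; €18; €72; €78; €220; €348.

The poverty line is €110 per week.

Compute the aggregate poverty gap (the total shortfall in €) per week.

Below the line: €16, €18, €72, €78 (q = 4 of N = 6).
Individual gaps: 110−16 = 94; 110−18 = 92; 110−72 = 38; 110−78 = 32.
Aggregate gap = €256.

€256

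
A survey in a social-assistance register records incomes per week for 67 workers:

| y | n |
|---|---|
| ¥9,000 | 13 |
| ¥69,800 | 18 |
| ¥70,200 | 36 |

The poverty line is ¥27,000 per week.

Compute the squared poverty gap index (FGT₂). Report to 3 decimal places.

0.086

Poor units: 13×¥9,000 (q = 13 of N = 67).
Gap ratios (z−y)/z: (27000−9000)/27000 = 0.6667 (×13).
Squared: 0.4444 (×13).
Sum = 5.777778; P₂ = 5.777778 / 67 = 0.086.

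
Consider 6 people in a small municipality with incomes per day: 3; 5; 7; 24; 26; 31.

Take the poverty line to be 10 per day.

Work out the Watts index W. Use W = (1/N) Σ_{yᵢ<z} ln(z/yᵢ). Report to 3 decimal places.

Incomes under z: 3, 5, 7 (q = 3 of N = 6).
ln(z/y) terms: ln(10/3) = 1.2040; ln(10/5) = 0.6931; ln(10/7) = 0.3567.
W = 2.253795 / 6 = 0.376.

0.376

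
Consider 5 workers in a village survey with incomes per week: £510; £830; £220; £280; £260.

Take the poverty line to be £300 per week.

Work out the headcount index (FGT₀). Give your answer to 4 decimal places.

3 of the 5 workers have income below £300.
H = 3/5 = 0.6000.

0.6000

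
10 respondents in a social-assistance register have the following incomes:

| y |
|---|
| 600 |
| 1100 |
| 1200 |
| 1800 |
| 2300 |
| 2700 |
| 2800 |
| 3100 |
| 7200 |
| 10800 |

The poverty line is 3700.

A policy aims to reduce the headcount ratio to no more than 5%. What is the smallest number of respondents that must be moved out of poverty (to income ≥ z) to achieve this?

8 of the 10 respondents are poor, so H = 8/10 = 0.800.
A headcount ratio of at most 5% allows at most ⌊0.05 × 10⌋ = 0 poor respondents.
So at least 8 − 0 = 8 must be lifted.

8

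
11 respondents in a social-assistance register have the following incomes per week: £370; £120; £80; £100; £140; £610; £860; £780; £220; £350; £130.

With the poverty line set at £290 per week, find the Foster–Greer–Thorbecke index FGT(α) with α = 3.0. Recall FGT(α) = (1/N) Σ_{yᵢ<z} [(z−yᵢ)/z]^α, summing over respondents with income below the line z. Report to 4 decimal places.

Below z: £80, £100, £120, £130, £140, £220 (q = 6 of N = 11).
Normalized shortfalls: (290−80)/290 = 0.7241; (290−100)/290 = 0.6552; (290−120)/290 = 0.5862; (290−130)/290 = 0.5517; (290−140)/290 = 0.5172; (290−220)/290 = 0.2414.
Raised to α = 3.0: 0.37972; 0.28123; 0.20144; 0.16794; 0.13838; 0.01406.
Sum = 1.182787; FGT(3.0) = 1.182787 / 11 = 0.1075.

0.1075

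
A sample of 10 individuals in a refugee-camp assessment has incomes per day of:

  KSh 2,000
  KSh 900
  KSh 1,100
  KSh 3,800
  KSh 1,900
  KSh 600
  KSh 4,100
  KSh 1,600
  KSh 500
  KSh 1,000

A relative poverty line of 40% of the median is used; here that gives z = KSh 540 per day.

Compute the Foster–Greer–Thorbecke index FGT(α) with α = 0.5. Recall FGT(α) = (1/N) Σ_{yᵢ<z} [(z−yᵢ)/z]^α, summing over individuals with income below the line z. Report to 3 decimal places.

0.027

Poor units: KSh 500 (q = 1 of N = 10).
Normalized shortfalls: (540−500)/540 = 0.0741.
Raised to α = 0.5: 0.27217.
Sum = 0.272166; FGT(0.5) = 0.272166 / 10 = 0.027.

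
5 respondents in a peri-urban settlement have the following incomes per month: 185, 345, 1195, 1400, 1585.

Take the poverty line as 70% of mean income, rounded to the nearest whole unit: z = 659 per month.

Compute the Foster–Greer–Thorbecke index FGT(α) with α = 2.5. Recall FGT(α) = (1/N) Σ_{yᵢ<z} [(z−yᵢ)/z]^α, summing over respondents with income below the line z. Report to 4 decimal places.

Below z: 185, 345 (q = 2 of N = 5).
Relative gaps: (659−185)/659 = 0.7193; (659−345)/659 = 0.4765.
Raised to α = 2.5: 0.43877; 0.15672.
Sum = 0.595480; FGT(2.5) = 0.595480 / 5 = 0.1191.

0.1191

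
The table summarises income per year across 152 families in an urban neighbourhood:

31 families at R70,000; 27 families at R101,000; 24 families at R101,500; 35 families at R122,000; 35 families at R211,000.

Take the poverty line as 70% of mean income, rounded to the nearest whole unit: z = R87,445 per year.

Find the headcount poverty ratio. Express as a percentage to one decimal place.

31 of the 152 families have income below R87,445.
H = 31/152 = 20.4%.

20.4%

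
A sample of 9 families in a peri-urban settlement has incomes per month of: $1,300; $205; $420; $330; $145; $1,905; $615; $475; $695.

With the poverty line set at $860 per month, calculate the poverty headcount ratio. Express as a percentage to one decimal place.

77.8%

7 of the 9 families have income below $860.
H = 7/9 = 77.8%.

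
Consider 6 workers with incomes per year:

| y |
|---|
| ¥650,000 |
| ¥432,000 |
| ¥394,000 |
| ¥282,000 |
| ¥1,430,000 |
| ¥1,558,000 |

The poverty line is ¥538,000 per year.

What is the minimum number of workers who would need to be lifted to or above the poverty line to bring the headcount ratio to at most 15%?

3 of the 6 workers are poor, so H = 3/6 = 0.500.
A headcount ratio of at most 15% allows at most ⌊0.15 × 6⌋ = 0 poor workers.
So at least 3 − 0 = 3 must be lifted.

3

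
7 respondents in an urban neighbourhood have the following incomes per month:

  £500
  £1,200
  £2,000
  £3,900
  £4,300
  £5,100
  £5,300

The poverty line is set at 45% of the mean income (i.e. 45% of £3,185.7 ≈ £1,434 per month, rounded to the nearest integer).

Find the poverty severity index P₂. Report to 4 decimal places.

Poor units: £500, £1,200 (q = 2 of N = 7).
Gap ratios (z−y)/z: (1434−500)/1434 = 0.6513; (1434−1200)/1434 = 0.1632.
Squared: 0.4242; 0.0266.
Sum = 0.450852; P₂ = 0.450852 / 7 = 0.0644.

0.0644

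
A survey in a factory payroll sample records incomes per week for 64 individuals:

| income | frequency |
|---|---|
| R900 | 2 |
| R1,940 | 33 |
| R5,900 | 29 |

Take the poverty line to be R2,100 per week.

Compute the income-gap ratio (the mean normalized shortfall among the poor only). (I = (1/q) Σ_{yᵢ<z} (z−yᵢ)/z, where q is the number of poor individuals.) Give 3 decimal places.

0.104

Below z: 2×R900, 33×R1,940 (q = 35 of N = 64).
Shortfall ratios (z−y)/z: 0.5714 (×2), 0.0762 (×33); sum = 3.657143.
The income-gap ratio divides by q (the poor only): 3.657143 / 35 = 0.104.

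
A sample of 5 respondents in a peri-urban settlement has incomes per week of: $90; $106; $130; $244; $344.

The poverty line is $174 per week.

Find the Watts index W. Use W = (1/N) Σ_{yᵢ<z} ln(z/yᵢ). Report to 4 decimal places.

Below the line: $90, $106, $130 (q = 3 of N = 5).
ln(z/y) terms: ln(174/90) = 0.6592; ln(174/106) = 0.4956; ln(174/130) = 0.2915.
W = 1.446383 / 5 = 0.2893.

0.2893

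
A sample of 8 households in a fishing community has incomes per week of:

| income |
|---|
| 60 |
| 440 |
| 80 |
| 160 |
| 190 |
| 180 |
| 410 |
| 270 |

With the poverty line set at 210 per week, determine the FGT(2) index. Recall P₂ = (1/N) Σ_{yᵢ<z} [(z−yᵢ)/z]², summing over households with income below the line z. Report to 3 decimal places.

Below the line: 60, 80, 160, 180, 190 (q = 5 of N = 8).
Shortfall ratios: (210−60)/210 = 0.7143; (210−80)/210 = 0.6190; (210−160)/210 = 0.2381; (210−180)/210 = 0.1429; (210−190)/210 = 0.0952.
Squared: 0.5102; 0.3832; 0.0567; 0.0204; 0.0091.
Sum = 0.979592; P₂ = 0.979592 / 8 = 0.122.

0.122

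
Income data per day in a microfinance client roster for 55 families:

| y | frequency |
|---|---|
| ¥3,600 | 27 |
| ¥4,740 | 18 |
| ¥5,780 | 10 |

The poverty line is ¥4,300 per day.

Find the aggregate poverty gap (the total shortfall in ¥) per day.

Incomes under z: 27×¥3,600 (q = 27 of N = 55).
Individual gaps: 27×(4300−3600) = 18900.
Aggregate gap = ¥18,900.

¥18,900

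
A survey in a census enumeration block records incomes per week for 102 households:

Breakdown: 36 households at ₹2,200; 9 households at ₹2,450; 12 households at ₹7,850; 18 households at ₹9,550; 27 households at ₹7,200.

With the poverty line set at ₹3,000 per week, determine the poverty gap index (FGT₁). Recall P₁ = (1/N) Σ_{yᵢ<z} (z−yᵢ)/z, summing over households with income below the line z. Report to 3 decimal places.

0.110

Below the line: 36×₹2,200, 9×₹2,450 (q = 45 of N = 102).
Gap ratios (z−y)/z: (3000−2200)/3000 = 0.2667 (×36); (3000−2450)/3000 = 0.1833 (×9).
Σ = 11.250000. Dividing by the full population N = 102 gives P₁ = 0.110.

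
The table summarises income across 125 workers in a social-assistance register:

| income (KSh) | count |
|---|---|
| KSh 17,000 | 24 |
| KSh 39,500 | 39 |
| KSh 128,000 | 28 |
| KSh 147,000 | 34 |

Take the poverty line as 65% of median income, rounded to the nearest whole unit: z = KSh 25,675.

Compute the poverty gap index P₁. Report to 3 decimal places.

0.065

Poor units: 24×KSh 17,000 (q = 24 of N = 125).
Gap ratios (z−y)/z: (25675−17000)/25675 = 0.3379 (×24).
Sum of shortfalls = 8.109056; P₁ averages over all N: 8.109056 / 125 = 0.065.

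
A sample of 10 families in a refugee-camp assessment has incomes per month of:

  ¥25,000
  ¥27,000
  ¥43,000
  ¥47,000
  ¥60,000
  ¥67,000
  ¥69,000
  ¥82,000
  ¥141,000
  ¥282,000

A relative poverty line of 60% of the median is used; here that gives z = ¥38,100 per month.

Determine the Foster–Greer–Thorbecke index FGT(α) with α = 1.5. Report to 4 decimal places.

Poor units: ¥25,000, ¥27,000 (q = 2 of N = 10).
Normalized shortfalls: (38100−25000)/38100 = 0.3438; (38100−27000)/38100 = 0.2913.
Raised to α = 1.5: 0.20161; 0.15725.
Sum = 0.358866; FGT(1.5) = 0.358866 / 10 = 0.0359.

0.0359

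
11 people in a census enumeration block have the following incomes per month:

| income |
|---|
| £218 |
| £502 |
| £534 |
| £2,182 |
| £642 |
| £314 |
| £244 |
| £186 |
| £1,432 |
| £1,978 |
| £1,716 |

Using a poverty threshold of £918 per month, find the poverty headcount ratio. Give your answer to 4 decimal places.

7 of the 11 people have income below £918.
H = 7/11 = 0.6364.

0.6364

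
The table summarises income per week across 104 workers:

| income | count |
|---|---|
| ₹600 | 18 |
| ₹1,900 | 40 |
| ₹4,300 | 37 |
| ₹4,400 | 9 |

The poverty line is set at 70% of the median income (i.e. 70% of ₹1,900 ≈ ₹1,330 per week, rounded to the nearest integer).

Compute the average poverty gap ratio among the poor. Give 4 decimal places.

Below the line: 18×₹600 (q = 18 of N = 104).
Shortfall ratios (z−y)/z: 0.5489 (×18); sum = 9.879699.
I averages over the q = 18 poor units only: 9.879699 / 18 = 0.5489.

0.5489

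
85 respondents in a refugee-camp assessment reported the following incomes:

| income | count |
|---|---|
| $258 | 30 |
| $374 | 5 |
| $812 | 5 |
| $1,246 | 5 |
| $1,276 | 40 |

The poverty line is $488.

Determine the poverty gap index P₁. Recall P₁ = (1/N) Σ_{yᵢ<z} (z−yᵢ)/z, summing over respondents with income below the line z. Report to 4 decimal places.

0.1801

Below the line: 30×$258, 5×$374 (q = 35 of N = 85).
Shortfall ratios: (488−258)/488 = 0.4713 (×30); (488−374)/488 = 0.2336 (×5).
Σ = 15.307377. Dividing by the full population N = 85 gives P₁ = 0.1801.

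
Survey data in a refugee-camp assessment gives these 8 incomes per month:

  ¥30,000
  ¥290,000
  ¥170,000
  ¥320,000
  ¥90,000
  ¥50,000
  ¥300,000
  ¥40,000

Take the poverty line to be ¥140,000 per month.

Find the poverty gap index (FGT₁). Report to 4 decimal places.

0.3125

Below z: ¥30,000, ¥40,000, ¥50,000, ¥90,000 (q = 4 of N = 8).
Gap ratios (z−y)/z: (140000−30000)/140000 = 0.7857; (140000−40000)/140000 = 0.7143; (140000−50000)/140000 = 0.6429; (140000−90000)/140000 = 0.3571.
Σ = 2.500000. Dividing by the full population N = 8 gives P₁ = 0.3125.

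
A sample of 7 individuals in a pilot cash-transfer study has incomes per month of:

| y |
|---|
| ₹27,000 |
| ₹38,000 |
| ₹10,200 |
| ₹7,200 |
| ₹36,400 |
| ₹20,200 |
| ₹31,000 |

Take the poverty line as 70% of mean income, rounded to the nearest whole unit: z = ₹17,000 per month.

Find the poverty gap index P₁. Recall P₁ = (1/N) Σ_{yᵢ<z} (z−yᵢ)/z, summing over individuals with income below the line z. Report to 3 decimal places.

Poor units: ₹7,200, ₹10,200 (q = 2 of N = 7).
Normalized shortfalls: (17000−7200)/17000 = 0.5765; (17000−10200)/17000 = 0.4000.
Σ = 0.976471. Dividing by the full population N = 7 gives P₁ = 0.139.

0.139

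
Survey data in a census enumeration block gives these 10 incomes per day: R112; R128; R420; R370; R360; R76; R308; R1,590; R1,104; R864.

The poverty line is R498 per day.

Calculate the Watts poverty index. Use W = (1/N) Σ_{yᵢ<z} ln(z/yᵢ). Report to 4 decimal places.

0.6003

Below z: R76, R112, R128, R308, R360, R370, R420 (q = 7 of N = 10).
Log gaps: ln(498/76) = 1.8799; ln(498/112) = 1.4921; ln(498/128) = 1.3586; ln(498/308) = 0.4805; ln(498/360) = 0.3245; ln(498/370) = 0.2971; ln(498/420) = 0.1703.
W = 6.002977 / 10 = 0.6003.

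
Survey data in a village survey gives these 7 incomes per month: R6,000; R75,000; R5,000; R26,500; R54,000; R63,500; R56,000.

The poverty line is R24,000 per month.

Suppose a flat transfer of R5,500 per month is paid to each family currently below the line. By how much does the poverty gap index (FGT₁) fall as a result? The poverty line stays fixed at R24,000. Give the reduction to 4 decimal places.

0.0655

Before: below the line — R5,000, R6,000; poverty gap index (FGT₁) = 0.220238.
After the R5,500 transfer: below the line — R10,500, R11,500; poverty gap index (FGT₁) = 0.154762.
Reduction = 0.220238 − 0.154762 = 0.0655.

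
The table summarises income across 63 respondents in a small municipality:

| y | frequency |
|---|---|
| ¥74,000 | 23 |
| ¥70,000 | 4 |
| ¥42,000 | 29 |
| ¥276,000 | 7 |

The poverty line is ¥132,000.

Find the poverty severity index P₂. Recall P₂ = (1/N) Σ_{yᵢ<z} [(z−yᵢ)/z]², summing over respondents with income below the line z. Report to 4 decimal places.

Below z: 29×¥42,000, 4×¥70,000, 23×¥74,000 (q = 56 of N = 63).
Normalized shortfalls: (132000−42000)/132000 = 0.6818 (×29); (132000−70000)/132000 = 0.4697 (×4); (132000−74000)/132000 = 0.4394 (×23).
Squared: 0.4649 (×29); 0.2206 (×4); 0.1931 (×23).
Sum = 18.804408; P₂ = 18.804408 / 63 = 0.2985.

0.2985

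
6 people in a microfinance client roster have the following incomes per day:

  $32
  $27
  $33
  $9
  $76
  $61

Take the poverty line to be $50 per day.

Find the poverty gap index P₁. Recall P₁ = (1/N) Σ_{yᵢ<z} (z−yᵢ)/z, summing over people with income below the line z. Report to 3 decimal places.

Below the line: $9, $27, $32, $33 (q = 4 of N = 6).
Gap ratios (z−y)/z: (50−9)/50 = 0.8200; (50−27)/50 = 0.4600; (50−32)/50 = 0.3600; (50−33)/50 = 0.3400.
Σ = 1.980000. Dividing by the full population N = 6 gives P₁ = 0.330.

0.330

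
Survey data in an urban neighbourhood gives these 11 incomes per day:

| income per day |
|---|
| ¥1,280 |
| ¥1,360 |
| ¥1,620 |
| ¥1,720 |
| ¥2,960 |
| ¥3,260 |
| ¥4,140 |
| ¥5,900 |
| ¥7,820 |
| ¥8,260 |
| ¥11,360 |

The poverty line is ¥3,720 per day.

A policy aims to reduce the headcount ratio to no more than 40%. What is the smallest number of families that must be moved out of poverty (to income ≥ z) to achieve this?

Currently q = 6 of N = 11 are below the line (H = 0.545).
A headcount ratio of at most 40% allows at most ⌊0.40 × 11⌋ = 4 poor families.
So at least 6 − 4 = 2 must be lifted.

2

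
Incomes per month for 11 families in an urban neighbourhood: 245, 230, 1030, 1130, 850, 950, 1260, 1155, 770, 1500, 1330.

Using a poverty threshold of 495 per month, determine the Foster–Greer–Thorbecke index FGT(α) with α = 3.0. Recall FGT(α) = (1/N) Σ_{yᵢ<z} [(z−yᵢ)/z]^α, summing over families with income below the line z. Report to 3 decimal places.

Below the line: 230, 245 (q = 2 of N = 11).
Shortfall ratios: (495−230)/495 = 0.5354; (495−245)/495 = 0.5051.
Raised to α = 3.0: 0.15343; 0.12883.
Sum = 0.282260; FGT(3.0) = 0.282260 / 11 = 0.026.

0.026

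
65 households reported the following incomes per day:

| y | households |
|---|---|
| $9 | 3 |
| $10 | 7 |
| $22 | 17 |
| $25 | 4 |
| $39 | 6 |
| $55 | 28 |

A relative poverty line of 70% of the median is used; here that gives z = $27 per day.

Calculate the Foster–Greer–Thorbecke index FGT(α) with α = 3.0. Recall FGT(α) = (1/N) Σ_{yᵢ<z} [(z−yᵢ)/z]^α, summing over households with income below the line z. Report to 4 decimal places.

0.0422

Incomes under z: 3×$9, 7×$10, 17×$22, 4×$25 (q = 31 of N = 65).
Normalized shortfalls: (27−9)/27 = 0.6667 (×3); (27−10)/27 = 0.6296 (×7); (27−22)/27 = 0.1852 (×17); (27−25)/27 = 0.0741 (×4).
Raised to α = 3.0: 0.29630 (×3); 0.24961 (×7); 0.00635 (×17); 0.00041 (×4).
Sum = 2.745720; FGT(3.0) = 2.745720 / 65 = 0.0422.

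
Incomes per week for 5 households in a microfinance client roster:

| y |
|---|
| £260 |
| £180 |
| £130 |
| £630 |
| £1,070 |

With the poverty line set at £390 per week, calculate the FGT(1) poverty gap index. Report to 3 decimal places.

0.308

Poor units: £130, £180, £260 (q = 3 of N = 5).
Shortfall ratios: (390−130)/390 = 0.6667; (390−180)/390 = 0.5385; (390−260)/390 = 0.3333.
Sum of shortfalls = 1.538462; P₁ averages over all N: 1.538462 / 5 = 0.308.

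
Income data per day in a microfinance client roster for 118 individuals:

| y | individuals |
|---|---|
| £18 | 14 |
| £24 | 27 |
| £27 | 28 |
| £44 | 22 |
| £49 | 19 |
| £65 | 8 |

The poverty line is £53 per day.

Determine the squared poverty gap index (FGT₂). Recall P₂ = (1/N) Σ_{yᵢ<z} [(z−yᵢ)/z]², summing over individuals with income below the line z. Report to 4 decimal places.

Incomes under z: 14×£18, 27×£24, 28×£27, 22×£44, 19×£49 (q = 110 of N = 118).
Normalized shortfalls: (53−18)/53 = 0.6604 (×14); (53−24)/53 = 0.5472 (×27); (53−27)/53 = 0.4906 (×28); (53−44)/53 = 0.1698 (×22); (53−49)/53 = 0.0755 (×19).
Squared: 0.4361 (×14); 0.2994 (×27); 0.2407 (×28); 0.0288 (×22); 0.0057 (×19).
Sum = 21.669989; P₂ = 21.669989 / 118 = 0.1836.

0.1836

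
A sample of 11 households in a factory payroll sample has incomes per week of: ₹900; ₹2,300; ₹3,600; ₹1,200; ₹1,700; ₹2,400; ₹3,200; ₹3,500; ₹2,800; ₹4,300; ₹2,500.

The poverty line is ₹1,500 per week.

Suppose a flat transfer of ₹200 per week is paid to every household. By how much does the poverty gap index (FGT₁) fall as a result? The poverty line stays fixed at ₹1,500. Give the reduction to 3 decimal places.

Before: below the line — ₹900, ₹1,200; poverty gap index (FGT₁) = 0.05455.
After the ₹200 transfer: below the line — ₹1,100, ₹1,400; poverty gap index (FGT₁) = 0.03030.
Reduction = 0.05455 − 0.03030 = 0.024.

0.024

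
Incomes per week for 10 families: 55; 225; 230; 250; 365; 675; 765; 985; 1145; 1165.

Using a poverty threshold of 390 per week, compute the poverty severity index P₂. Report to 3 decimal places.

Incomes under z: 55, 225, 230, 250, 365 (q = 5 of N = 10).
Relative gaps: (390−55)/390 = 0.8590; (390−225)/390 = 0.4231; (390−230)/390 = 0.4103; (390−250)/390 = 0.3590; (390−365)/390 = 0.0641.
Squared: 0.7378; 0.1790; 0.1683; 0.1289; 0.0041.
Sum = 1.218113; P₂ = 1.218113 / 10 = 0.122.

0.122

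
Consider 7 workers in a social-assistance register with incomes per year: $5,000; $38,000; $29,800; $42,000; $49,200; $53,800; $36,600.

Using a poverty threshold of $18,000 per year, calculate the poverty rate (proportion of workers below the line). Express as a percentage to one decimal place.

1 of the 7 workers have income below $18,000.
H = 1/7 = 14.3%.

14.3%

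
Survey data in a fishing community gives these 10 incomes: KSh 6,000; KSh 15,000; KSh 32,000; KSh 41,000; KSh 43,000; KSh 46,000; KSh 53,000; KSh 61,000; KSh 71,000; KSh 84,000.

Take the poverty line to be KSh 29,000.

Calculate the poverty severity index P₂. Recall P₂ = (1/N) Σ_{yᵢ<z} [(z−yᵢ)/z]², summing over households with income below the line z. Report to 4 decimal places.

0.0862

Below the line: KSh 6,000, KSh 15,000 (q = 2 of N = 10).
Shortfall ratios: (29000−6000)/29000 = 0.7931; (29000−15000)/29000 = 0.4828.
Squared: 0.6290; 0.2331.
Sum = 0.862069; P₂ = 0.862069 / 10 = 0.0862.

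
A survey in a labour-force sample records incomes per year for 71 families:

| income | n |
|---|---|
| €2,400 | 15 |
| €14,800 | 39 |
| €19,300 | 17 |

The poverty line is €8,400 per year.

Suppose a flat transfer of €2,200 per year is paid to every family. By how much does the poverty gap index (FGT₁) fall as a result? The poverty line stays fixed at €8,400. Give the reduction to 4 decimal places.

Before: below the line — 15×€2,400; poverty gap index (FGT₁) = 0.150905.
After the €2,200 transfer: below the line — 15×€4,600; poverty gap index (FGT₁) = 0.095573.
Reduction = 0.150905 − 0.095573 = 0.0553.

0.0553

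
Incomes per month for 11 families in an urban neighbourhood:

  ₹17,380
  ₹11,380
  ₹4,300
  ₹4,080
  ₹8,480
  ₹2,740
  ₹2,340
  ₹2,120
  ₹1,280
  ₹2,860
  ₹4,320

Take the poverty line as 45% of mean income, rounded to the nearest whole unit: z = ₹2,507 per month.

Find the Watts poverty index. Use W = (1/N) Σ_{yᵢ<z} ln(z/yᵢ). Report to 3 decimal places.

Incomes under z: ₹1,280, ₹2,120, ₹2,340 (q = 3 of N = 11).
Log shortfalls: ln(2507/1280) = 0.6722; ln(2507/2120) = 0.1677; ln(2507/2340) = 0.0689.
W = 0.908833 / 11 = 0.083.

0.083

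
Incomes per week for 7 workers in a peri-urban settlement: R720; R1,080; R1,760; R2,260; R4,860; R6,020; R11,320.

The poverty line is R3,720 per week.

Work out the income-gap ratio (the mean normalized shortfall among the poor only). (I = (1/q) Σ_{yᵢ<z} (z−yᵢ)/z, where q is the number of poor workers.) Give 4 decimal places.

Below z: R720, R1,080, R1,760, R2,260 (q = 4 of N = 7).
Relative gaps: 0.8065, 0.7097, 0.5269, 0.3925; sum = 2.435484.
The income-gap ratio divides by q (the poor only): 2.435484 / 4 = 0.6089.

0.6089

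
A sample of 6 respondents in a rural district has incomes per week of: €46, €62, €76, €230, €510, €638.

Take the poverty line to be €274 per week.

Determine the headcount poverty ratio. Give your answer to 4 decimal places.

4 of the 6 respondents have income below €274.
H = 4/6 = 0.6667.

0.6667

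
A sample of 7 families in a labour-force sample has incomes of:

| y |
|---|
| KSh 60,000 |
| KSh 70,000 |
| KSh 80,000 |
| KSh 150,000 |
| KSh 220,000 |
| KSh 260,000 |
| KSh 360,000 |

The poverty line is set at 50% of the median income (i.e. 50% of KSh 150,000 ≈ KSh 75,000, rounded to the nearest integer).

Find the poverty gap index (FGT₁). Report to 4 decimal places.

0.0381

Below the line: KSh 60,000, KSh 70,000 (q = 2 of N = 7).
Gap ratios (z−y)/z: (75000−60000)/75000 = 0.2000; (75000−70000)/75000 = 0.0667.
Sum of shortfalls = 0.266667; P₁ averages over all N: 0.266667 / 7 = 0.0381.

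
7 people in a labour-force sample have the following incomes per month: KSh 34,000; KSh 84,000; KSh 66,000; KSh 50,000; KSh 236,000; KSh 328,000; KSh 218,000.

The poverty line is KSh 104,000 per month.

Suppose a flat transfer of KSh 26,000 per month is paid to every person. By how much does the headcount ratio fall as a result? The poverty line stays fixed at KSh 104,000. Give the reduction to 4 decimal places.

0.1429

Before: below the line — KSh 34,000, KSh 50,000, KSh 66,000, KSh 84,000; headcount ratio = 0.571429.
After the KSh 26,000 transfer: below the line — KSh 60,000, KSh 76,000, KSh 92,000; headcount ratio = 0.428571.
Reduction = 0.571429 − 0.428571 = 0.1429.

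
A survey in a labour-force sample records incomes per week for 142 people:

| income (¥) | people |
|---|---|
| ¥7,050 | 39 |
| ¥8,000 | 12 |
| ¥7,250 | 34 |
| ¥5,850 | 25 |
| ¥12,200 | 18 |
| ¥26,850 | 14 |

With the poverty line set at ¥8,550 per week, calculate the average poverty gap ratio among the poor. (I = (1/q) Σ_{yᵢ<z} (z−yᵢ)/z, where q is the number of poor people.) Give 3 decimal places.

Incomes under z: 25×¥5,850, 39×¥7,050, 34×¥7,250, 12×¥8,000 (q = 110 of N = 142).
Relative gaps: 0.3158 (×25), 0.1754 (×39), 0.1520 (×34), 0.0643 (×12); sum = 20.678363.
I averages over the q = 110 poor units only: 20.678363 / 110 = 0.188.

0.188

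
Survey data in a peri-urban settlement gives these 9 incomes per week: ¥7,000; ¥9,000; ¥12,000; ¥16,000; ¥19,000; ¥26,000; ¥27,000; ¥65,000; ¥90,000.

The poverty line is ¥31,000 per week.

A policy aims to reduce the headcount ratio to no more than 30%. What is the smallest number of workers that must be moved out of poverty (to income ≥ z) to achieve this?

5

Currently q = 7 of N = 9 are below the line (H = 0.778).
A headcount ratio of at most 30% allows at most ⌊0.30 × 9⌋ = 2 poor workers.
So at least 7 − 2 = 5 must be lifted.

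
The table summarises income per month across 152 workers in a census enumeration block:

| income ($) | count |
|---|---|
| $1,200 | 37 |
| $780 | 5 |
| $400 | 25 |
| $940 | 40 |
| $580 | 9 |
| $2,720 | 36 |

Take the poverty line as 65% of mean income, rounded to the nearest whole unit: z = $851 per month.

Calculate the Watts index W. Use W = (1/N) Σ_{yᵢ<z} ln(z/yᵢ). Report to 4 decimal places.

Incomes under z: 25×$400, 9×$580, 5×$780 (q = 39 of N = 152).
Log shortfalls: ln(851/400) = 0.7549 (×25); ln(851/580) = 0.3834 (×9); ln(851/780) = 0.0871 (×5).
W = 22.759737 / 152 = 0.1497.

0.1497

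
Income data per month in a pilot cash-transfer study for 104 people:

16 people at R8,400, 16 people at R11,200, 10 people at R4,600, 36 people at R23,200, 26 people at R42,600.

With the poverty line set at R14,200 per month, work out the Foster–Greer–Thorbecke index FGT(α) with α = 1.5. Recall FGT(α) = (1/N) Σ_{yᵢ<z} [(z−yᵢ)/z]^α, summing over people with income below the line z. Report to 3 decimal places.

Incomes under z: 10×R4,600, 16×R8,400, 16×R11,200 (q = 42 of N = 104).
Gap ratios (z−y)/z: (14200−4600)/14200 = 0.6761 (×10); (14200−8400)/14200 = 0.4085 (×16); (14200−11200)/14200 = 0.2113 (×16).
Raised to α = 1.5: 0.55587 (×10); 0.26104 (×16); 0.09711 (×16).
Sum = 11.289085; FGT(1.5) = 11.289085 / 104 = 0.109.

0.109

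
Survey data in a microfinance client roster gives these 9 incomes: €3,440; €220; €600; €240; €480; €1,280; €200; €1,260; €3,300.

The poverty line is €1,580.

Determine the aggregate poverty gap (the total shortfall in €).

Below z: €200, €220, €240, €480, €600, €1,260, €1,280 (q = 7 of N = 9).
Individual gaps: 1580−200 = 1380; 1580−220 = 1360; 1580−240 = 1340; 1580−480 = 1100; 1580−600 = 980; 1580−1260 = 320; 1580−1280 = 300.
Aggregate gap = €6,780.

€6,780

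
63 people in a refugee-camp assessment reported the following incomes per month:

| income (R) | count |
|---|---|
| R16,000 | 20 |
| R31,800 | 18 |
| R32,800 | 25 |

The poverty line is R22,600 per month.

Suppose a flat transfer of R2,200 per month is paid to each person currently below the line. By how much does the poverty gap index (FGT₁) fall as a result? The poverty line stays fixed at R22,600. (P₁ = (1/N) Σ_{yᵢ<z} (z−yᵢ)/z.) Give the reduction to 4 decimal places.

0.0309

Before: below the line — 20×R16,000; poverty gap index (FGT₁) = 0.092710.
After the R2,200 transfer: below the line — 20×R18,200; poverty gap index (FGT₁) = 0.061806.
Reduction = 0.092710 − 0.061806 = 0.0309.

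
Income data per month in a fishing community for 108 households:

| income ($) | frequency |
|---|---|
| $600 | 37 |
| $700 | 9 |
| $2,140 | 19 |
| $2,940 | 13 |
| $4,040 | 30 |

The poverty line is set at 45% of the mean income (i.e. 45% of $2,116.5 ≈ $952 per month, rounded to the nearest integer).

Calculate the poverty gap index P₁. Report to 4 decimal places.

Below z: 37×$600, 9×$700 (q = 46 of N = 108).
Normalized shortfalls: (952−600)/952 = 0.3697 (×37); (952−700)/952 = 0.2647 (×9).
Σ = 16.063025. Dividing by the full population N = 108 gives P₁ = 0.1487.

0.1487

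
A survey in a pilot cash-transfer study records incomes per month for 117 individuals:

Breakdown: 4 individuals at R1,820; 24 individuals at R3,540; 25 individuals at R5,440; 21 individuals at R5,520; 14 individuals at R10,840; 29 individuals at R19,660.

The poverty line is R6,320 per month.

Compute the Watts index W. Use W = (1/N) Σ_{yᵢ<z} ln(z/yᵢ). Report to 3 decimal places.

Below z: 4×R1,820, 24×R3,540, 25×R5,440, 21×R5,520 (q = 74 of N = 117).
Log gaps: ln(6320/1820) = 1.2449 (×4); ln(6320/3540) = 0.5796 (×24); ln(6320/5440) = 0.1499 (×25); ln(6320/5520) = 0.1353 (×21).
W = 25.480422 / 117 = 0.218.

0.218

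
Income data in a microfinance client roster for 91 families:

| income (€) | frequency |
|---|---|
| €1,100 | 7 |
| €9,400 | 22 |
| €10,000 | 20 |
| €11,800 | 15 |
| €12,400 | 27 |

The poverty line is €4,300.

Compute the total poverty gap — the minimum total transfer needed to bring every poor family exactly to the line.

€22,400

Below z: 7×€1,100 (q = 7 of N = 91).
Individual gaps: 7×(4300−1100) = 22400.
Aggregate gap = €22,400.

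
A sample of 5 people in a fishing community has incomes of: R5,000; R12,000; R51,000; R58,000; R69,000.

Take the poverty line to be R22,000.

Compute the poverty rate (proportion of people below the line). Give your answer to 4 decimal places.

0.4000

2 of the 5 people have income below R22,000.
H = 2/5 = 0.4000.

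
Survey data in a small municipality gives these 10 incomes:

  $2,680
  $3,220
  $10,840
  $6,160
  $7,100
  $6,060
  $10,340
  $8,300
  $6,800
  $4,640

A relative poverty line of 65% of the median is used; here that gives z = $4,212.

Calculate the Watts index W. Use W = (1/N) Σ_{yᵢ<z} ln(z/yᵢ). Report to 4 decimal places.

0.0721

Below z: $2,680, $3,220 (q = 2 of N = 10).
Log shortfalls: ln(4212/2680) = 0.4521; ln(4212/3220) = 0.2686.
W = 0.720677 / 10 = 0.0721.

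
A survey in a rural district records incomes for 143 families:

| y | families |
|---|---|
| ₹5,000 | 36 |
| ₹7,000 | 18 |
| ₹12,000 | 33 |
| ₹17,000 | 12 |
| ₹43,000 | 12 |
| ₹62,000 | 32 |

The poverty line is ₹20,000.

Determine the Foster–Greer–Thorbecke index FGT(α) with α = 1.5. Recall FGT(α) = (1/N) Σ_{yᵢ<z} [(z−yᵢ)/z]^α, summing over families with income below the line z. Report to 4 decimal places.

Below the line: 36×₹5,000, 18×₹7,000, 33×₹12,000, 12×₹17,000 (q = 99 of N = 143).
Gap ratios (z−y)/z: (20000−5000)/20000 = 0.7500 (×36); (20000−7000)/20000 = 0.6500 (×18); (20000−12000)/20000 = 0.4000 (×33); (20000−17000)/20000 = 0.1500 (×12).
Raised to α = 1.5: 0.64952 (×36); 0.52405 (×18); 0.25298 (×33); 0.05809 (×12).
Sum = 41.861077; FGT(1.5) = 41.861077 / 143 = 0.2927.

0.2927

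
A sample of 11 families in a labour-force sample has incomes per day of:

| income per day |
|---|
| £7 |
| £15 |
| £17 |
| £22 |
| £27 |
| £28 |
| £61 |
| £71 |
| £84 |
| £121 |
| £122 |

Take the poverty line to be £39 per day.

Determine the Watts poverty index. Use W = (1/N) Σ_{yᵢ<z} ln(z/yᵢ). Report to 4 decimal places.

Below the line: £7, £15, £17, £22, £27, £28 (q = 6 of N = 11).
Log gaps: ln(39/7) = 1.7177; ln(39/15) = 0.9555; ln(39/17) = 0.8303; ln(39/22) = 0.5725; ln(39/27) = 0.3677; ln(39/28) = 0.3314.
W = 4.775112 / 11 = 0.4341.

0.4341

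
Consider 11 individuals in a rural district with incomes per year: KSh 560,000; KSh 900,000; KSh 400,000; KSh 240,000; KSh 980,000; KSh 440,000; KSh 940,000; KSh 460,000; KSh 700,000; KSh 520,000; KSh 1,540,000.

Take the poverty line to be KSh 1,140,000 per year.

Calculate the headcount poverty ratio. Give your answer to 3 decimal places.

0.909

10 of the 11 individuals have income below KSh 1,140,000.
H = 10/11 = 0.909.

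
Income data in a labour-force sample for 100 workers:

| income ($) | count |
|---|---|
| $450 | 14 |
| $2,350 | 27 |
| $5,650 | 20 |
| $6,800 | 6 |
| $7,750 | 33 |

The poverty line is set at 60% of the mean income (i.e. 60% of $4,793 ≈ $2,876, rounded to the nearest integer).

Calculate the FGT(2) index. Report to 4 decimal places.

0.1086

Below the line: 14×$450, 27×$2,350 (q = 41 of N = 100).
Relative gaps: (2876−450)/2876 = 0.8435 (×14); (2876−2350)/2876 = 0.1829 (×27).
Squared: 0.7115 (×14); 0.0334 (×27).
Sum = 10.864808; P₂ = 10.864808 / 100 = 0.1086.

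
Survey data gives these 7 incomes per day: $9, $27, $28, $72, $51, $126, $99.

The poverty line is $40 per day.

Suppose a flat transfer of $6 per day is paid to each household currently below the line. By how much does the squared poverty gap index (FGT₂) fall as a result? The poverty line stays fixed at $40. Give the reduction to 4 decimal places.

Before: below the line — $9, $27, $28; squared poverty gap index (FGT₂) = 0.113750.
After the $6 transfer: below the line — $15, $33, $34; squared poverty gap index (FGT₂) = 0.063393.
Reduction = 0.113750 − 0.063393 = 0.0504.

0.0504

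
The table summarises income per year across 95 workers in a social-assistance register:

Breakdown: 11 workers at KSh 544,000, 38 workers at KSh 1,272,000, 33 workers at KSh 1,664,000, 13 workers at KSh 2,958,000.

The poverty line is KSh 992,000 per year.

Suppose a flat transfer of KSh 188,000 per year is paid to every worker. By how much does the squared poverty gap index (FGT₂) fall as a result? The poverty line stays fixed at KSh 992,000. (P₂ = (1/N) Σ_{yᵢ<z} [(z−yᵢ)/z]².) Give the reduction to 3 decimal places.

Before: below the line — 11×KSh 544,000; squared poverty gap index (FGT₂) = 0.02362.
After the KSh 188,000 transfer: below the line — 11×KSh 732,000; squared poverty gap index (FGT₂) = 0.00795.
Reduction = 0.02362 − 0.00795 = 0.016.

0.016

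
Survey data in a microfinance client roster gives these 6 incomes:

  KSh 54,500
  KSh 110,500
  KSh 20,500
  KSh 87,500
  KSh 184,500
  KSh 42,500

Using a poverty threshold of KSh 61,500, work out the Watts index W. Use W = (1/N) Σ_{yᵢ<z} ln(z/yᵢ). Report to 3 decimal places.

0.265

Incomes under z: KSh 20,500, KSh 42,500, KSh 54,500 (q = 3 of N = 6).
ln(z/y) terms: ln(61500/20500) = 1.0986; ln(61500/42500) = 0.3695; ln(61500/54500) = 0.1208.
W = 1.588982 / 6 = 0.265.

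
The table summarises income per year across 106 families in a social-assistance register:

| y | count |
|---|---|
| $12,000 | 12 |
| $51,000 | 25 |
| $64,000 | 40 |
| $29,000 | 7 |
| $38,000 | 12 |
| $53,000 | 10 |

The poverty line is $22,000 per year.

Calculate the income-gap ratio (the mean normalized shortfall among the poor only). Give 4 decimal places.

0.4545

Incomes under z: 12×$12,000 (q = 12 of N = 106).
Shortfall ratios (z−y)/z: 0.4545 (×12); sum = 5.454545.
I averages over the q = 12 poor units only: 5.454545 / 12 = 0.4545.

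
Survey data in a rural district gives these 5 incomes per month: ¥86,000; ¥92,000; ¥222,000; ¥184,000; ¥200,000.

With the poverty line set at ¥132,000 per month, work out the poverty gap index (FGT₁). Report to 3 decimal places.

Below the line: ¥86,000, ¥92,000 (q = 2 of N = 5).
Shortfall ratios: (132000−86000)/132000 = 0.3485; (132000−92000)/132000 = 0.3030.
Σ = 0.651515. Dividing by the full population N = 5 gives P₁ = 0.130.

0.130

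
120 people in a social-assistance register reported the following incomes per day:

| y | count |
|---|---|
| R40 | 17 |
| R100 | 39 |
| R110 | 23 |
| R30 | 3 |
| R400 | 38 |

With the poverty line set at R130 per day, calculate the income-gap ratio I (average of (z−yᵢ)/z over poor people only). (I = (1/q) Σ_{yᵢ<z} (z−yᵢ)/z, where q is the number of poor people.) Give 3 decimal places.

0.325

Incomes under z: 3×R30, 17×R40, 39×R100, 23×R110 (q = 82 of N = 120).
Shortfall ratios (z−y)/z: 0.7692 (×3), 0.6923 (×17), 0.2308 (×39), 0.1538 (×23); sum = 26.615385.
The income-gap ratio divides by q (the poor only): 26.615385 / 82 = 0.325.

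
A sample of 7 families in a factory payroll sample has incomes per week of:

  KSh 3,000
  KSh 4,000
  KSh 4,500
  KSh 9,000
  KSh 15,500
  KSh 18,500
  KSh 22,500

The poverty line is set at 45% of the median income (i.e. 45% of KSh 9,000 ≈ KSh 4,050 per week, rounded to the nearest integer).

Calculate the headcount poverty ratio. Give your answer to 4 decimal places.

0.2857

2 of the 7 families have income below KSh 4,050.
H = 2/7 = 0.2857.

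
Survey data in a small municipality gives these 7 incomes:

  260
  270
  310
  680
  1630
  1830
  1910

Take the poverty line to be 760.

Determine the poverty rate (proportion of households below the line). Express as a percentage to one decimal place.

4 of the 7 households have income below 760.
H = 4/7 = 57.1%.

57.1%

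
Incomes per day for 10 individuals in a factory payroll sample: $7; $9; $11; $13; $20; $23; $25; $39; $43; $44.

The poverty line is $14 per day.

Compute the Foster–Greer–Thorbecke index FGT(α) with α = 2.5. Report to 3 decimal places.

Below z: $7, $9, $11, $13 (q = 4 of N = 10).
Normalized shortfalls: (14−7)/14 = 0.5000; (14−9)/14 = 0.3571; (14−11)/14 = 0.2143; (14−13)/14 = 0.0714.
Raised to α = 2.5: 0.17678; 0.07623; 0.02126; 0.00136.
Sum = 0.275623; FGT(2.5) = 0.275623 / 10 = 0.028.

0.028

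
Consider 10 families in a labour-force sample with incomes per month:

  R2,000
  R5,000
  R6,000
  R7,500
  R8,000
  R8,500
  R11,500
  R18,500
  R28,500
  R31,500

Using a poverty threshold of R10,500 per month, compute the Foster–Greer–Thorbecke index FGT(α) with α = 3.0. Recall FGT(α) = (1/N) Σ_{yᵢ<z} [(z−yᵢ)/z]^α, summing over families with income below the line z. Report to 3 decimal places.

0.080

Below the line: R2,000, R5,000, R6,000, R7,500, R8,000, R8,500 (q = 6 of N = 10).
Gap ratios (z−y)/z: (10500−2000)/10500 = 0.8095; (10500−5000)/10500 = 0.5238; (10500−6000)/10500 = 0.4286; (10500−7500)/10500 = 0.2857; (10500−8000)/10500 = 0.2381; (10500−8500)/10500 = 0.1905.
Raised to α = 3.0: 0.53050; 0.14372; 0.07872; 0.02332; 0.01350; 0.00691.
Sum = 0.796674; FGT(3.0) = 0.796674 / 10 = 0.080.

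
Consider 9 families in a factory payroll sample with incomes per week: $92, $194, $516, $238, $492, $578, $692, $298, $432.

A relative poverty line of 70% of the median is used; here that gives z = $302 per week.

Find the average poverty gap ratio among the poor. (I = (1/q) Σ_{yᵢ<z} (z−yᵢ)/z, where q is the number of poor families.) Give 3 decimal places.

Incomes under z: $92, $194, $238, $298 (q = 4 of N = 9).
Shortfall ratios (z−y)/z: 0.6954, 0.3576, 0.2119, 0.0132; sum = 1.278146.
I averages over the q = 4 poor units only: 1.278146 / 4 = 0.320.

0.320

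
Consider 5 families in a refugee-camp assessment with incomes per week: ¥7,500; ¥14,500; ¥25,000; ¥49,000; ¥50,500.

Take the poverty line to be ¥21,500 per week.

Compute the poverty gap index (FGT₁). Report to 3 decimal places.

0.195

Incomes under z: ¥7,500, ¥14,500 (q = 2 of N = 5).
Shortfall ratios: (21500−7500)/21500 = 0.6512; (21500−14500)/21500 = 0.3256.
Sum of shortfalls = 0.976744; P₁ averages over all N: 0.976744 / 5 = 0.195.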